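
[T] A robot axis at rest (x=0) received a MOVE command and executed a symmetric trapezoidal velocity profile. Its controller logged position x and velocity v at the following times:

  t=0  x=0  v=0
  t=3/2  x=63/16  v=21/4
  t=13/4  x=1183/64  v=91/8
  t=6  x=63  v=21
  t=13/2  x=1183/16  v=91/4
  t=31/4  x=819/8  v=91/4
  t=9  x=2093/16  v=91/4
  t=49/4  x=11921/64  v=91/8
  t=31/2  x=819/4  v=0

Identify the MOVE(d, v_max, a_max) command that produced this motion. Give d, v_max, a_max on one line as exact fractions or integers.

d=819/4 v_max=91/4 a_max=7/2

final state: t=31/2, x=819/4, v=0 → d = 819/4
a_max = (21/4−0)/(3/2−0) = 7/2
max v = 91/4 over t∈[13/2,9] → v_max = 91/4
check: 91/4·(13/2+5/2) = 819/4 ✓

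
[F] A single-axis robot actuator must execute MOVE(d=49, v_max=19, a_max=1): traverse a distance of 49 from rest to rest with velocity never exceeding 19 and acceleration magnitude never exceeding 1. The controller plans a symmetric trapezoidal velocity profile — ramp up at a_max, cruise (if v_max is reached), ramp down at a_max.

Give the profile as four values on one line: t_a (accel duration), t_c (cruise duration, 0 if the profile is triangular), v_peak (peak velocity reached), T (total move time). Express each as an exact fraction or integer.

(v_max)²/a_max = 19²/1 = 361
49 < 361 so t_c = 0
v_peak = √(49·1) = √49 = 7
t_a = 7/1 = 7; t_c = 0
T = 2·7 = 14

t_a=7 t_c=0 v_peak=7 T=14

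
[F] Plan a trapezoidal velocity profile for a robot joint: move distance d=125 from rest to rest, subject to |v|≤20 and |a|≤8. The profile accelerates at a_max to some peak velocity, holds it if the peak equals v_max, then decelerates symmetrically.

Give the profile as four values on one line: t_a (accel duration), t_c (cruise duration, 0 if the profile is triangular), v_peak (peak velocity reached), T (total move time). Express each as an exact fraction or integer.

(v_max)²/a_max = 20²/8 = 50
125 ≥ 50 ⇒ cruise phase
t_a = 20/8 = 5/2; v_peak = 20
d_cruise = 125 − 50 = 75; t_c = 75/20 = 15/4
T = 2·5/2 + 15/4 = 35/4

t_a=5/2 t_c=15/4 v_peak=20 T=35/4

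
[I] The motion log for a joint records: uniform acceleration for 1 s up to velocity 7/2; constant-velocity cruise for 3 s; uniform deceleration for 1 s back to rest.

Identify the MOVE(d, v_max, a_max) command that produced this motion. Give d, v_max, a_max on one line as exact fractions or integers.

d=14 v_max=7/2 a_max=7/2

a_max = (7/2)/1 = 7/2
d_a = ½·7/2·1 = 7/4; d_c = 7/2·3 = 21/2
d = 2·7/4 + 21/2 = 14
t_c = 3 > 0 so v_max = 7/2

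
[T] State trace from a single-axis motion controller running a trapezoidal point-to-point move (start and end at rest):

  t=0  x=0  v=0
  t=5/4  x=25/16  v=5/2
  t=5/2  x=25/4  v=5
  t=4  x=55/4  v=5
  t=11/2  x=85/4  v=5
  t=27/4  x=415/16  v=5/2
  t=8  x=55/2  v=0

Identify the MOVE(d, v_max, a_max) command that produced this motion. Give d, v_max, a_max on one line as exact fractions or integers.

final state: t=8, x=55/2, v=0 → d = 55/2
a_max = (5/2−0)/(5/4−0) = 2
max v = 5 over t∈[5/2,11/2] → v_max = 5
check: 5·(5/2+3) = 55/2 ✓

d=55/2 v_max=5 a_max=2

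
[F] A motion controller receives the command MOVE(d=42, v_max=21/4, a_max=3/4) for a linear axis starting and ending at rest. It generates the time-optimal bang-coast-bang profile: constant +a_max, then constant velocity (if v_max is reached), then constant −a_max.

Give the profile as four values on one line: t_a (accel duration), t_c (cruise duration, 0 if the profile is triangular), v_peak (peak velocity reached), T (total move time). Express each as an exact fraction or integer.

t_a=7 t_c=1 v_peak=21/4 T=15

vₘ²/aₘ = (21/4)²/(3/4) = 147/4
42 ≥ 147/4 → trapezoidal
t_a = (21/4)/(3/4) = 7; v_peak = 21/4
d_cruise = 42 − 147/4 = 21/4; t_c = (21/4)/(21/4) = 1
T = 2·7 + 1 = 15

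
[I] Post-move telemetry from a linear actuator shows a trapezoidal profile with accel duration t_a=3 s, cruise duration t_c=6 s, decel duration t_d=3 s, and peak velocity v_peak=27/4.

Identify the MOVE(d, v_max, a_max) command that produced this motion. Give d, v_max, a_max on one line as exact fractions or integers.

a_max = (27/4)/3 = 9/4
d_a = ½·27/4·3 = 81/8; d_c = 27/4·6 = 81/2
d = 2·81/8 + 81/2 = 243/4
t_c = 6 > 0 ⇒ limit active, v_max = 27/4

d=243/4 v_max=27/4 a_max=9/4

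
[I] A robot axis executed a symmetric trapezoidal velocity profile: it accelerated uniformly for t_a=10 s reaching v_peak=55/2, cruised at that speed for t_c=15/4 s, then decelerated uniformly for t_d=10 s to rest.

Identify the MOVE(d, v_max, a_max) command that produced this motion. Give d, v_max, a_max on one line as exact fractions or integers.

a_max = (55/2)/10 = 11/4
d_a = ½·55/2·10 = 275/2; d_c = 55/2·15/4 = 825/8
d = 2·275/2 + 825/8 = 3025/8
t_c = 15/4 > 0 → v_max = v_peak = 55/2

d=3025/8 v_max=55/2 a_max=11/4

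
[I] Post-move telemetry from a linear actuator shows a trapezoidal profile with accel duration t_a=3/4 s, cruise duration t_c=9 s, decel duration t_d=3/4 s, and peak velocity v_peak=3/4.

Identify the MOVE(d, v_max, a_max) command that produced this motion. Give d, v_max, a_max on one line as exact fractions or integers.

d=117/16 v_max=3/4 a_max=1

a_max = (3/4)/(3/4) = 1
d_a = ½·3/4·3/4 = 9/32; d_c = 3/4·9 = 27/4
d = 2·9/32 + 27/4 = 117/16
t_c = 9 > 0 so v_max = 3/4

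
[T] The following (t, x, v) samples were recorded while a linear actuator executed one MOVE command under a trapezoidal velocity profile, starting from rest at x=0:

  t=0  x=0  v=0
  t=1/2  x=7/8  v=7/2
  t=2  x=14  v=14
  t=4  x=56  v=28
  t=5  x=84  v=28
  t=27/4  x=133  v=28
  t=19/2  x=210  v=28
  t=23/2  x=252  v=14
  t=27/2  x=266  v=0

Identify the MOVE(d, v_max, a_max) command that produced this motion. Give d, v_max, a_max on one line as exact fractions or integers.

final state: t=27/2, x=266, v=0 → d = 266
a_max = (7/2−0)/(1/2−0) = 7
max v = 28 over t∈[4,19/2] → v_max = 28
check: 28·(4+11/2) = 266 ✓

d=266 v_max=28 a_max=7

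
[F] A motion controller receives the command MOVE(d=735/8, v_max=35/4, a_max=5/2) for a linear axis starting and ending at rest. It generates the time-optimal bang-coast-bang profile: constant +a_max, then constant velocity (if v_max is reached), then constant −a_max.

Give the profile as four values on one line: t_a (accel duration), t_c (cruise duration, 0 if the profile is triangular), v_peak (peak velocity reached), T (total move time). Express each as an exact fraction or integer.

t_a=7/2 t_c=7 v_peak=35/4 T=14

vₘ²/aₘ = (35/4)²/(5/2) = 245/8
735/8 ≥ 245/8 ⇒ cruise phase
t_a = (35/4)/(5/2) = 7/2; v_peak = 35/4
d_cruise = 735/8 − 245/8 = 245/4; t_c = (245/4)/(35/4) = 7
T = 2·7/2 + 7 = 14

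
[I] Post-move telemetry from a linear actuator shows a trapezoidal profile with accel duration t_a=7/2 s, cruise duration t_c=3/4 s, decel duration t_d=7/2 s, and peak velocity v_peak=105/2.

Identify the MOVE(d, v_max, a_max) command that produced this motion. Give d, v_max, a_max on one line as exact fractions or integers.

a_max = (105/2)/(7/2) = 15
d_a = ½·105/2·7/2 = 735/8; d_c = 105/2·3/4 = 315/8
d = 2·735/8 + 315/8 = 1785/8
t_c = 3/4 > 0 → v_max = v_peak = 105/2

d=1785/8 v_max=105/2 a_max=15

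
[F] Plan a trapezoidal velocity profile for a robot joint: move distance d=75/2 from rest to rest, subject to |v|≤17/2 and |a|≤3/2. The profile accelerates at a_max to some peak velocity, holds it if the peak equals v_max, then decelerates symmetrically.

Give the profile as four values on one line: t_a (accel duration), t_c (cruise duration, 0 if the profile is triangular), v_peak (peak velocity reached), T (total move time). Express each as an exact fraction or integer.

t_a=5 t_c=0 v_peak=15/2 T=10

vₘ²/aₘ = (17/2)²/(3/2) = 289/6
75/2 < 289/6 ⇒ no cruise
v_peak = √(75/2·3/2) = √(225/4) = 15/2
t_a = (15/2)/(3/2) = 5; t_c = 0
T = 2·5 = 10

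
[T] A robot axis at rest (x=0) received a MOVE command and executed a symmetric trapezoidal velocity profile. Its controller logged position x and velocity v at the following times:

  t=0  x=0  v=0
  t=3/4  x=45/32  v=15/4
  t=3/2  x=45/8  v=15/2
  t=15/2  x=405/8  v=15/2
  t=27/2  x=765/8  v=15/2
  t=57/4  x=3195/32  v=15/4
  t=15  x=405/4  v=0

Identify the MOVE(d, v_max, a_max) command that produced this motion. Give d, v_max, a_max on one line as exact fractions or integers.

final state: t=15, x=405/4, v=0 → d = 405/4
a_max = (15/4−0)/(3/4−0) = 5
max v = 15/2 over t∈[3/2,27/2] → v_max = 15/2
check: 15/2·(3/2+12) = 405/4 ✓

d=405/4 v_max=15/2 a_max=5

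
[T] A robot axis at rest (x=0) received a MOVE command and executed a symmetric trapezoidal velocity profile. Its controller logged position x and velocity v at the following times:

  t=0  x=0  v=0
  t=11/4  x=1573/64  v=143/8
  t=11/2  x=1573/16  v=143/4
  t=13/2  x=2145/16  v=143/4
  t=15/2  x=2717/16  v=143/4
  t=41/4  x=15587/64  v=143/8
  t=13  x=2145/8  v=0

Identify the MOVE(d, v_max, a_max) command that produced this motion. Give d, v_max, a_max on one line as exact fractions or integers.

d=2145/8 v_max=143/4 a_max=13/2

final state: t=13, x=2145/8, v=0 → d = 2145/8
a_max = (143/8−0)/(11/4−0) = 13/2
max v = 143/4 over t∈[11/2,15/2] → v_max = 143/4
check: 143/4·(11/2+2) = 2145/8 ✓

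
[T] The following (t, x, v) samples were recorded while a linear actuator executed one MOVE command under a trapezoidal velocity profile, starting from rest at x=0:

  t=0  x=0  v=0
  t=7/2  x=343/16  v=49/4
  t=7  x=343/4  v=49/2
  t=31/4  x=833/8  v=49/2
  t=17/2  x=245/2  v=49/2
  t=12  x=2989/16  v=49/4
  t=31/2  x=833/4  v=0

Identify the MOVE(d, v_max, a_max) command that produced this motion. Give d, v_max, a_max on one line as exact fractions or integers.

d=833/4 v_max=49/2 a_max=7/2

final state: t=31/2, x=833/4, v=0 → d = 833/4
a_max = (49/4−0)/(7/2−0) = 7/2
max v = 49/2 over t∈[7,17/2] → v_max = 49/2
check: 49/2·(7+3/2) = 833/4 ✓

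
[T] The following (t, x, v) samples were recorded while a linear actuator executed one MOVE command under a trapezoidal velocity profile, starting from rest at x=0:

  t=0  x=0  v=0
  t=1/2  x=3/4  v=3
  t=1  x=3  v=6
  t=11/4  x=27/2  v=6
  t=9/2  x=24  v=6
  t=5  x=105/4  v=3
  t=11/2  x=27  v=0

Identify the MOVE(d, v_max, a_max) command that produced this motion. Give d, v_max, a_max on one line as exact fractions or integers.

d=27 v_max=6 a_max=6

final state: t=11/2, x=27, v=0 → d = 27
a_max = (3−0)/(1/2−0) = 6
max v = 6 over t∈[1,9/2] → v_max = 6
check: 6·(1+7/2) = 27 ✓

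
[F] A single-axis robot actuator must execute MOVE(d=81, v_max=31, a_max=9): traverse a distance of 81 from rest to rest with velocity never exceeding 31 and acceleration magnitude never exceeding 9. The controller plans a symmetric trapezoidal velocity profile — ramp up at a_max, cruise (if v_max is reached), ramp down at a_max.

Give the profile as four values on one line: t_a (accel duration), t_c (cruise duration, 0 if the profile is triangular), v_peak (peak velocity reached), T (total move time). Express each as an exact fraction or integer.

t_a=3 t_c=0 v_peak=27 T=6

vₘ²/aₘ = 31²/9 = 961/9
81 < 961/9 so t_c = 0
v_peak = √(81·9) = √729 = 27
t_a = 27/9 = 3; t_c = 0
T = 2·3 = 6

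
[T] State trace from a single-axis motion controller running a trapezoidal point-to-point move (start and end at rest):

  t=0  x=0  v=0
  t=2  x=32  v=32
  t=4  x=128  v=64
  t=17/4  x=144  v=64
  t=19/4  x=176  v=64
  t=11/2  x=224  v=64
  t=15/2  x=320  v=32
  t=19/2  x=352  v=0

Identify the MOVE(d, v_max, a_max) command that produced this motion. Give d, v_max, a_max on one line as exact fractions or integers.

final state: t=19/2, x=352, v=0 → d = 352
a_max = (32−0)/(2−0) = 16
max v = 64 over t∈[4,11/2] → v_max = 64
check: 64·(4+3/2) = 352 ✓

d=352 v_max=64 a_max=16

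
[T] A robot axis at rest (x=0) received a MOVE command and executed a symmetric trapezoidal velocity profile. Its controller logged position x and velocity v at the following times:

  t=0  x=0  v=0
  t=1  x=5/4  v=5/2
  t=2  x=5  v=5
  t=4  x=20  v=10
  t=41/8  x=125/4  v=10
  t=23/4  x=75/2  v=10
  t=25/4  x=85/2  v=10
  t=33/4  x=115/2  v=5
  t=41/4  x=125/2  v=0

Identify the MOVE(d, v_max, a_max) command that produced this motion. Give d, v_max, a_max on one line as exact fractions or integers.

d=125/2 v_max=10 a_max=5/2

final state: t=41/4, x=125/2, v=0 → d = 125/2
a_max = (5/2−0)/(1−0) = 5/2
max v = 10 over t∈[4,25/4] → v_max = 10
check: 10·(4+9/4) = 125/2 ✓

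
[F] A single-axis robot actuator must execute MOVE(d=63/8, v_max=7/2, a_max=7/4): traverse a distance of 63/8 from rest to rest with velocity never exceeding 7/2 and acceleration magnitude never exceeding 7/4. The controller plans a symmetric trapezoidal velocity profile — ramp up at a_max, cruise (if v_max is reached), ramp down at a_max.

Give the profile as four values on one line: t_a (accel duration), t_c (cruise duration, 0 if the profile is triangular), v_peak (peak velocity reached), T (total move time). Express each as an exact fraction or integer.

vₘ²/aₘ = (7/2)²/(7/4) = 7
63/8 ≥ 7 → trapezoidal
t_a = (7/2)/(7/4) = 2; v_peak = 7/2
d_cruise = 63/8 − 7 = 7/8; t_c = (7/8)/(7/2) = 1/4
T = 2·2 + 1/4 = 17/4

t_a=2 t_c=1/4 v_peak=7/2 T=17/4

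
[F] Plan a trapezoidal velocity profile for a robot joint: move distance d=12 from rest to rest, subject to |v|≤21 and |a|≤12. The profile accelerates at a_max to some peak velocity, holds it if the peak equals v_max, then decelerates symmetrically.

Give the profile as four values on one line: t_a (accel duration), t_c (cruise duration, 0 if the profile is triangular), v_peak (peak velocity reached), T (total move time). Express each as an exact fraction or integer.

(v_max)²/a_max = 21²/12 = 147/4
12 < 147/4 → triangular
v_peak = √(12·12) = √144 = 12
t_a = 12/12 = 1; t_c = 0
T = 2·1 = 2

t_a=1 t_c=0 v_peak=12 T=2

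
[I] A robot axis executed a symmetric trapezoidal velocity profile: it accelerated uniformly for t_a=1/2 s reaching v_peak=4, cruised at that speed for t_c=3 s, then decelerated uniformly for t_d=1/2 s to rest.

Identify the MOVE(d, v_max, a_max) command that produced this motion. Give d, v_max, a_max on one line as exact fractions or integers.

d=14 v_max=4 a_max=8

a_max = 4/(1/2) = 8
d_a = ½·4·1/2 = 1; d_c = 4·3 = 12
d = 2·1 + 12 = 14
t_c = 3 > 0 so v_max = 4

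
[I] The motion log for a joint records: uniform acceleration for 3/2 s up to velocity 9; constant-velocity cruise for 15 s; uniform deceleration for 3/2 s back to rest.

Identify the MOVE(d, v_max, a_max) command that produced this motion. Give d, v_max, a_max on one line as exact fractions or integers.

a_max = 9/(3/2) = 6
d_a = ½·9·3/2 = 27/4; d_c = 9·15 = 135
d = 2·27/4 + 135 = 297/2
t_c = 15 > 0 → v_max = v_peak = 9

d=297/2 v_max=9 a_max=6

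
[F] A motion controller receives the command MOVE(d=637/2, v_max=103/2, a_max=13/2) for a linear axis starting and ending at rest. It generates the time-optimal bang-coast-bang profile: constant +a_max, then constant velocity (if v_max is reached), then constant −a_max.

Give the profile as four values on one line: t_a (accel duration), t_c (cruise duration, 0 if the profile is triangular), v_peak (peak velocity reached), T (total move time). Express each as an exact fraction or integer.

t_a=7 t_c=0 v_peak=91/2 T=14

vₘ²/aₘ = (103/2)²/(13/2) = 10609/26
637/2 < 10609/26 ⇒ no cruise
v_peak = √(637/2·13/2) = √(8281/4) = 91/2
t_a = (91/2)/(13/2) = 7; t_c = 0
T = 2·7 = 14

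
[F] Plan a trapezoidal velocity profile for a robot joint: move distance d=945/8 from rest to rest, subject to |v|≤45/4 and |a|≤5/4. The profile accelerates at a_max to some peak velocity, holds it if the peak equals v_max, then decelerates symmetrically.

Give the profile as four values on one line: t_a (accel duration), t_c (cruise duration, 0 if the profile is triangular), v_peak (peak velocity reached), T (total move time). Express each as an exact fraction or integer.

t_a=9 t_c=3/2 v_peak=45/4 T=39/2

vₘ²/aₘ = (45/4)²/(5/4) = 405/4
945/8 ≥ 405/4 ⇒ cruise phase
t_a = (45/4)/(5/4) = 9; v_peak = 45/4
d_cruise = 945/8 − 405/4 = 135/8; t_c = (135/8)/(45/4) = 3/2
T = 2·9 + 3/2 = 39/2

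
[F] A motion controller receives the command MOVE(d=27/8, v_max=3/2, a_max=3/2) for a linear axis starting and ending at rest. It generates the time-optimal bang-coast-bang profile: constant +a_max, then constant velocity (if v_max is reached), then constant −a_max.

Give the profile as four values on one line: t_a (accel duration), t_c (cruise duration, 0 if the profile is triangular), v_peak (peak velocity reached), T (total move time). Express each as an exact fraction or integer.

t_a=1 t_c=5/4 v_peak=3/2 T=13/4

(v_max)²/a_max = (3/2)²/(3/2) = 3/2
27/8 ≥ 3/2 so v_max reached
t_a = (3/2)/(3/2) = 1; v_peak = 3/2
d_cruise = 27/8 − 3/2 = 15/8; t_c = (15/8)/(3/2) = 5/4
T = 2·1 + 5/4 = 13/4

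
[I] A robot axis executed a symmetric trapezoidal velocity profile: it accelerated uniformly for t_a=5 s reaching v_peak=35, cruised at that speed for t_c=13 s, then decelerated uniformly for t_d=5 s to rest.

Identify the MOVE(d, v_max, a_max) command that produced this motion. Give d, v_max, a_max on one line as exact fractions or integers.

a_max = 35/5 = 7
d_a = ½·35·5 = 175/2; d_c = 35·13 = 455
d = 2·175/2 + 455 = 630
t_c = 13 > 0 ⇒ limit active, v_max = 35

d=630 v_max=35 a_max=7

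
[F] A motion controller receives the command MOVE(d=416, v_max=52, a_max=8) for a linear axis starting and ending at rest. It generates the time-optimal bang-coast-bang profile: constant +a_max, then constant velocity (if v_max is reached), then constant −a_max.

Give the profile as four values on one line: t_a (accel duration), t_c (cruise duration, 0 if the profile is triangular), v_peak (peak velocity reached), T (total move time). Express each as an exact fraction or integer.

t_a=13/2 t_c=3/2 v_peak=52 T=29/2

(v_max)²/a_max = 52²/8 = 338
416 ≥ 338 so v_max reached
t_a = 52/8 = 13/2; v_peak = 52
d_cruise = 416 − 338 = 78; t_c = 78/52 = 3/2
T = 2·13/2 + 3/2 = 29/2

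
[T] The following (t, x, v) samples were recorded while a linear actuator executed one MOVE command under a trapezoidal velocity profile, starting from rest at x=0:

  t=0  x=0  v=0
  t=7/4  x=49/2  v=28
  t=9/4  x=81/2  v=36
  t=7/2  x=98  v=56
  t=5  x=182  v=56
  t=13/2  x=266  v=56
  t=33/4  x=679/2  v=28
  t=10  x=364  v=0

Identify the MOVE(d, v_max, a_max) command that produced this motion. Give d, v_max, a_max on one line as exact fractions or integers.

d=364 v_max=56 a_max=16

final state: t=10, x=364, v=0 → d = 364
a_max = (28−0)/(7/4−0) = 16
max v = 56 over t∈[7/2,13/2] → v_max = 56
check: 56·(7/2+3) = 364 ✓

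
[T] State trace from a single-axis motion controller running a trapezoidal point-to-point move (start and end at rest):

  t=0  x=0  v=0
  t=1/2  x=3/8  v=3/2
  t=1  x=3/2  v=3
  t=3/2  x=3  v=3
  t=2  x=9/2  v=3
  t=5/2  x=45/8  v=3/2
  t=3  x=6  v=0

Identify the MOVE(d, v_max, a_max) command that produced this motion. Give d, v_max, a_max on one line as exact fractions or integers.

d=6 v_max=3 a_max=3

final state: t=3, x=6, v=0 → d = 6
a_max = (3/2−0)/(1/2−0) = 3
max v = 3 over t∈[1,2] → v_max = 3
check: 3·(1+1) = 6 ✓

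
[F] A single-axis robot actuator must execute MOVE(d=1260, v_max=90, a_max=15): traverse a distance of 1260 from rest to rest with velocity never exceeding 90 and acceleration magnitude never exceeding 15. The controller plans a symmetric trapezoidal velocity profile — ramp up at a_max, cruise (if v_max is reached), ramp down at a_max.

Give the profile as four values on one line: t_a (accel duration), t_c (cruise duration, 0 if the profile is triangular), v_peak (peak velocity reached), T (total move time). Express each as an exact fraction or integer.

t_a=6 t_c=8 v_peak=90 T=20

vₘ²/aₘ = 90²/15 = 540
1260 ≥ 540 → trapezoidal
t_a = 90/15 = 6; v_peak = 90
d_cruise = 1260 − 540 = 720; t_c = 720/90 = 8
T = 2·6 + 8 = 20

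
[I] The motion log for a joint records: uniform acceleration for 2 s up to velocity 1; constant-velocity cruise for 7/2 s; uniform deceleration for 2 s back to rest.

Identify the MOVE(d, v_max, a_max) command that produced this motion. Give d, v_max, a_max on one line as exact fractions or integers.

a_max = 1/2
d_a = ½·1·2 = 1; d_c = 1·7/2 = 7/2
d = 2·1 + 7/2 = 11/2
t_c = 7/2 > 0 → v_max = v_peak = 1

d=11/2 v_max=1 a_max=1/2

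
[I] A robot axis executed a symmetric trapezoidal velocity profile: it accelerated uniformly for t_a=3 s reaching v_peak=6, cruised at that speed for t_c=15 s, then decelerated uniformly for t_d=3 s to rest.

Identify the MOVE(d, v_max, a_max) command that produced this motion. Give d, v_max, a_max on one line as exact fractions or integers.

a_max = 6/3 = 2
d_a = ½·6·3 = 9; d_c = 6·15 = 90
d = 2·9 + 90 = 108
t_c = 15 > 0 → v_max = v_peak = 6

d=108 v_max=6 a_max=2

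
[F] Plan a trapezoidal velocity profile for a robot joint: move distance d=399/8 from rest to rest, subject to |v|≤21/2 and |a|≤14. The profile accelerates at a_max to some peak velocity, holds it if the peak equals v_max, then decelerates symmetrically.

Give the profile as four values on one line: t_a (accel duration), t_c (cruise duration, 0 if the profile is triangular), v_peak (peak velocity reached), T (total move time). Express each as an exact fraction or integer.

v_max²/a_max = (21/2)²/14 = 63/8
399/8 ≥ 63/8 → trapezoidal
t_a = (21/2)/14 = 3/4; v_peak = 21/2
d_cruise = 399/8 − 63/8 = 42; t_c = 42/(21/2) = 4
T = 2·3/4 + 4 = 11/2

t_a=3/4 t_c=4 v_peak=21/2 T=11/2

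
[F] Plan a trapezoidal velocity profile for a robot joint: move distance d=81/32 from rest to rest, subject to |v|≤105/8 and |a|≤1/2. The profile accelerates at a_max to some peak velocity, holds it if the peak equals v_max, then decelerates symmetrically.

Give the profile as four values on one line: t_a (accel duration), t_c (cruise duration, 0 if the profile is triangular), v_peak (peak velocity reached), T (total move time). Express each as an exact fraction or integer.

t_a=9/4 t_c=0 v_peak=9/8 T=9/2

(v_max)²/a_max = (105/8)²/(1/2) = 11025/32
81/32 < 11025/32 → triangular
v_peak = √(81/32·1/2) = √(81/64) = 9/8
t_a = (9/8)/(1/2) = 9/4; t_c = 0
T = 2·9/4 = 9/2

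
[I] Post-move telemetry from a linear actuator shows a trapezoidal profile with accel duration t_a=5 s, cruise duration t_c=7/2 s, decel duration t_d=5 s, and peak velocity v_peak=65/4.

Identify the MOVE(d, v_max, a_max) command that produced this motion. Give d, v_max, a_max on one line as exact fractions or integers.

a_max = (65/4)/5 = 13/4
d_a = ½·65/4·5 = 325/8; d_c = 65/4·7/2 = 455/8
d = 2·325/8 + 455/8 = 1105/8
t_c = 7/2 > 0 ⇒ limit active, v_max = 65/4

d=1105/8 v_max=65/4 a_max=13/4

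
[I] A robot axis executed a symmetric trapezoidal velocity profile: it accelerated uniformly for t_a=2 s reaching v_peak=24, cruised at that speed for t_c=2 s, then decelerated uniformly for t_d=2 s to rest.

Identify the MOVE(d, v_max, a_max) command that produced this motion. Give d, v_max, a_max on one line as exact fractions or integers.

d=96 v_max=24 a_max=12

a_max = 24/2 = 12
d_a = ½·24·2 = 24; d_c = 24·2 = 48
d = 2·24 + 48 = 96
t_c = 2 > 0 ⇒ limit active, v_max = 24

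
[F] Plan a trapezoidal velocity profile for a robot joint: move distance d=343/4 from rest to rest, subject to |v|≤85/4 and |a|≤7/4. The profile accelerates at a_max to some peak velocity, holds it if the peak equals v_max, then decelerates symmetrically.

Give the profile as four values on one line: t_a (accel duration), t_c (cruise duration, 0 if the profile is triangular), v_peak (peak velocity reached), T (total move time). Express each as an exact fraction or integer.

t_a=7 t_c=0 v_peak=49/4 T=14

(v_max)²/a_max = (85/4)²/(7/4) = 7225/28
343/4 < 7225/28 → triangular
v_peak = √(343/4·7/4) = √(2401/16) = 49/4
t_a = (49/4)/(7/4) = 7; t_c = 0
T = 2·7 = 14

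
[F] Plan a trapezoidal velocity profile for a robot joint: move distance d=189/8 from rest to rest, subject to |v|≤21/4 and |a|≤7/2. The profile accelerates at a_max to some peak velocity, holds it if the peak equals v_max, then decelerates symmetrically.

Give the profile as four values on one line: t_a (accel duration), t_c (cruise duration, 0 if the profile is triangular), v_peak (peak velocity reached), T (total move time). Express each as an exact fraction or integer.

t_a=3/2 t_c=3 v_peak=21/4 T=6

vₘ²/aₘ = (21/4)²/(7/2) = 63/8
189/8 ≥ 63/8 → trapezoidal
t_a = (21/4)/(7/2) = 3/2; v_peak = 21/4
d_cruise = 189/8 − 63/8 = 63/4; t_c = (63/4)/(21/4) = 3
T = 2·3/2 + 3 = 6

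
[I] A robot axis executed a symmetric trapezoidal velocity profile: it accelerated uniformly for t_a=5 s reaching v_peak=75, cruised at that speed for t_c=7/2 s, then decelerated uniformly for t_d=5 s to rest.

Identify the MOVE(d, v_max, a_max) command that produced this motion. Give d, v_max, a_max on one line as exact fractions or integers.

a_max = 75/5 = 15
d_a = ½·75·5 = 375/2; d_c = 75·7/2 = 525/2
d = 2·375/2 + 525/2 = 1275/2
t_c = 7/2 > 0 ⇒ limit active, v_max = 75

d=1275/2 v_max=75 a_max=15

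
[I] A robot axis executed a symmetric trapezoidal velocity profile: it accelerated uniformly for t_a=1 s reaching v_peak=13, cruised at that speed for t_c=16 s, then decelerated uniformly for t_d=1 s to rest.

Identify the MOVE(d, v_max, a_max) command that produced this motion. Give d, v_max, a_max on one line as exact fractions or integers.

d=221 v_max=13 a_max=13

a_max = 13/1 = 13
d_a = ½·13·1 = 13/2; d_c = 13·16 = 208
d = 2·13/2 + 208 = 221
t_c = 16 > 0 → v_max = v_peak = 13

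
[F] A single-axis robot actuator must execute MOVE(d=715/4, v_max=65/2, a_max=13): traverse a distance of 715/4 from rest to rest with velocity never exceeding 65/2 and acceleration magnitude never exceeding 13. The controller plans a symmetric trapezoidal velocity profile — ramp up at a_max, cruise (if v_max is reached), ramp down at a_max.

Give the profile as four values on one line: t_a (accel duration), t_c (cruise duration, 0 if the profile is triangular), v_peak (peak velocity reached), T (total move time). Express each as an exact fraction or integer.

vₘ²/aₘ = (65/2)²/13 = 325/4
715/4 ≥ 325/4 so v_max reached
t_a = (65/2)/13 = 5/2; v_peak = 65/2
d_cruise = 715/4 − 325/4 = 195/2; t_c = (195/2)/(65/2) = 3
T = 2·5/2 + 3 = 8

t_a=5/2 t_c=3 v_peak=65/2 T=8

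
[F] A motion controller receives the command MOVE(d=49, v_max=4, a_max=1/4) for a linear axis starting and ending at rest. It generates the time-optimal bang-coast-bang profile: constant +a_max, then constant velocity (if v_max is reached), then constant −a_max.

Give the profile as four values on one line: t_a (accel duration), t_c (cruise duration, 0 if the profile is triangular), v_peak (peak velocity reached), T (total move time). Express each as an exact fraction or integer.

v_max²/a_max = 4²/(1/4) = 64
49 < 64 so t_c = 0
v_peak = √(49·1/4) = √(49/4) = 7/2
t_a = (7/2)/(1/4) = 14; t_c = 0
T = 2·14 = 28

t_a=14 t_c=0 v_peak=7/2 T=28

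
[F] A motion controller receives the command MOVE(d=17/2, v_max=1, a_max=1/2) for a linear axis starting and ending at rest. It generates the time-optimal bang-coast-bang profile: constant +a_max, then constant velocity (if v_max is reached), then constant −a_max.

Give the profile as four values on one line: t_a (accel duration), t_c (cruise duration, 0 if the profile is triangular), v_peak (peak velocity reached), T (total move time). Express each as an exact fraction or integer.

t_a=2 t_c=13/2 v_peak=1 T=21/2

vₘ²/aₘ = 1²/(1/2) = 2
17/2 ≥ 2 ⇒ cruise phase
t_a = 1/(1/2) = 2; v_peak = 1
d_cruise = 17/2 − 2 = 13/2; t_c = (13/2)/1 = 13/2
T = 2·2 + 13/2 = 21/2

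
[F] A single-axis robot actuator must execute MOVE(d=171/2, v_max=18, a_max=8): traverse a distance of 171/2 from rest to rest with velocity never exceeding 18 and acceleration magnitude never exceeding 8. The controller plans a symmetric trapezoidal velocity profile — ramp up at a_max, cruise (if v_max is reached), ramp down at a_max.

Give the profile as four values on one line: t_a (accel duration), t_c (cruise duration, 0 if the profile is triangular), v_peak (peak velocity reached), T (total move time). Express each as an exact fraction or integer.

(v_max)²/a_max = 18²/8 = 81/2
171/2 ≥ 81/2 → trapezoidal
t_a = 18/8 = 9/4; v_peak = 18
d_cruise = 171/2 − 81/2 = 45; t_c = 45/18 = 5/2
T = 2·9/4 + 5/2 = 7

t_a=9/4 t_c=5/2 v_peak=18 T=7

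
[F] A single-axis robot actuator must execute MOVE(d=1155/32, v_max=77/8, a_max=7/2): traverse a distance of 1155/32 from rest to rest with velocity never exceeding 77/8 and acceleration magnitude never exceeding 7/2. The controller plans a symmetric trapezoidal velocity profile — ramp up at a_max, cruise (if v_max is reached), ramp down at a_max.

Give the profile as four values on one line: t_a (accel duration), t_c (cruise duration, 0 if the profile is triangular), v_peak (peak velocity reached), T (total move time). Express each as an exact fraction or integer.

t_a=11/4 t_c=1 v_peak=77/8 T=13/2

v_max²/a_max = (77/8)²/(7/2) = 847/32
1155/32 ≥ 847/32 ⇒ cruise phase
t_a = (77/8)/(7/2) = 11/4; v_peak = 77/8
d_cruise = 1155/32 − 847/32 = 77/8; t_c = (77/8)/(77/8) = 1
T = 2·11/4 + 1 = 13/2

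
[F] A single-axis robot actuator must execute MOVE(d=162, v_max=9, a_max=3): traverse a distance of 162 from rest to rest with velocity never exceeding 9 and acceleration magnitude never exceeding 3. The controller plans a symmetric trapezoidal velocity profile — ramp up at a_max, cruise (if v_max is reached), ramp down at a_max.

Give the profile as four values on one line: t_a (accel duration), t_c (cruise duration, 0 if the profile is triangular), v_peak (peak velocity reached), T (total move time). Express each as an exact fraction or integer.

t_a=3 t_c=15 v_peak=9 T=21

(v_max)²/a_max = 9²/3 = 27
162 ≥ 27 → trapezoidal
t_a = 9/3 = 3; v_peak = 9
d_cruise = 162 − 27 = 135; t_c = 135/9 = 15
T = 2·3 + 15 = 21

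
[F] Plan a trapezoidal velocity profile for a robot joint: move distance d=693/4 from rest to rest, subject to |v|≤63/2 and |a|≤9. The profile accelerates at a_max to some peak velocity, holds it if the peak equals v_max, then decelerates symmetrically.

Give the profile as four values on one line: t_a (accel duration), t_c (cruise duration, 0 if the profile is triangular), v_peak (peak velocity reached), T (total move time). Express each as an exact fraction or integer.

vₘ²/aₘ = (63/2)²/9 = 441/4
693/4 ≥ 441/4 so v_max reached
t_a = (63/2)/9 = 7/2; v_peak = 63/2
d_cruise = 693/4 − 441/4 = 63; t_c = 63/(63/2) = 2
T = 2·7/2 + 2 = 9

t_a=7/2 t_c=2 v_peak=63/2 T=9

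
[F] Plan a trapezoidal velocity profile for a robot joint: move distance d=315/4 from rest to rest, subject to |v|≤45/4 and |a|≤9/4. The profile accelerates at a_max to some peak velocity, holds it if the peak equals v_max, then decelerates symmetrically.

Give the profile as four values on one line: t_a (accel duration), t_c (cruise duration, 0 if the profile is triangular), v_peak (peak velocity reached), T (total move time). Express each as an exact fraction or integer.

t_a=5 t_c=2 v_peak=45/4 T=12

vₘ²/aₘ = (45/4)²/(9/4) = 225/4
315/4 ≥ 225/4 so v_max reached
t_a = (45/4)/(9/4) = 5; v_peak = 45/4
d_cruise = 315/4 − 225/4 = 45/2; t_c = (45/2)/(45/4) = 2
T = 2·5 + 2 = 12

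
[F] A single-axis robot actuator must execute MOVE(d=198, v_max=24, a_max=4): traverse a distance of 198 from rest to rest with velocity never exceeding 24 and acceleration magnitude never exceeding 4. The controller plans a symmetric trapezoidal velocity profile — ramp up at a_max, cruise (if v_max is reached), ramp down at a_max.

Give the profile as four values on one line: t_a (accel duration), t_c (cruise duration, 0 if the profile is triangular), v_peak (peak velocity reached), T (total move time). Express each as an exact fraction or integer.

vₘ²/aₘ = 24²/4 = 144
198 ≥ 144 so v_max reached
t_a = 24/4 = 6; v_peak = 24
d_cruise = 198 − 144 = 54; t_c = 54/24 = 9/4
T = 2·6 + 9/4 = 57/4

t_a=6 t_c=9/4 v_peak=24 T=57/4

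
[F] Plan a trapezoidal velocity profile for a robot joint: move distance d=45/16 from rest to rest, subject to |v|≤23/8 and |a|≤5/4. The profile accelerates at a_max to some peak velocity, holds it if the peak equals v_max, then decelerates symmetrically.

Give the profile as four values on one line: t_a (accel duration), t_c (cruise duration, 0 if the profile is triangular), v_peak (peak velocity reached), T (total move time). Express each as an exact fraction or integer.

t_a=3/2 t_c=0 v_peak=15/8 T=3

(v_max)²/a_max = (23/8)²/(5/4) = 529/80
45/16 < 529/80 → triangular
v_peak = √(45/16·5/4) = √(225/64) = 15/8
t_a = (15/8)/(5/4) = 3/2; t_c = 0
T = 2·3/2 = 3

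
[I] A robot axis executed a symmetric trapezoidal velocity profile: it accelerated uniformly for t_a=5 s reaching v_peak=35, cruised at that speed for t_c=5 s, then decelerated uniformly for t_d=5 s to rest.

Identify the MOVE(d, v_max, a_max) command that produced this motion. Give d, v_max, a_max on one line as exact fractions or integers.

d=350 v_max=35 a_max=7

a_max = 35/5 = 7
d_a = ½·35·5 = 175/2; d_c = 35·5 = 175
d = 2·175/2 + 175 = 350
t_c = 5 > 0 ⇒ limit active, v_max = 35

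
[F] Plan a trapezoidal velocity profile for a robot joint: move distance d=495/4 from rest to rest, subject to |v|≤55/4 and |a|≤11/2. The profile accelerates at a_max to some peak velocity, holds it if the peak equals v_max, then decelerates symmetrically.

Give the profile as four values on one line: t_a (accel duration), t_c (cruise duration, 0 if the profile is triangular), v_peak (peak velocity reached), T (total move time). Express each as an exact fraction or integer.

t_a=5/2 t_c=13/2 v_peak=55/4 T=23/2

vₘ²/aₘ = (55/4)²/(11/2) = 275/8
495/4 ≥ 275/8 so v_max reached
t_a = (55/4)/(11/2) = 5/2; v_peak = 55/4
d_cruise = 495/4 − 275/8 = 715/8; t_c = (715/8)/(55/4) = 13/2
T = 2·5/2 + 13/2 = 23/2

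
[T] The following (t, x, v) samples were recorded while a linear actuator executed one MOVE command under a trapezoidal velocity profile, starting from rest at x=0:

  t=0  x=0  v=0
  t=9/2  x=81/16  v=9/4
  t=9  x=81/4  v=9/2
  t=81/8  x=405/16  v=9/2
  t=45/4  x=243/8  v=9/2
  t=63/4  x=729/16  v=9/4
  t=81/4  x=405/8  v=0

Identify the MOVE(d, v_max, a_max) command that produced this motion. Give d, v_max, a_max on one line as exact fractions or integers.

final state: t=81/4, x=405/8, v=0 → d = 405/8
a_max = (9/4−0)/(9/2−0) = 1/2
max v = 9/2 over t∈[9,45/4] → v_max = 9/2
check: 9/2·(9+9/4) = 405/8 ✓

d=405/8 v_max=9/2 a_max=1/2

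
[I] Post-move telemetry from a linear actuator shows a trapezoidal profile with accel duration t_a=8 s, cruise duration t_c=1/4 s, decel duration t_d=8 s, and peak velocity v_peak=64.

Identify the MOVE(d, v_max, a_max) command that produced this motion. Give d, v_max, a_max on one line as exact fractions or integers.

d=528 v_max=64 a_max=8

a_max = 64/8 = 8
d_a = ½·64·8 = 256; d_c = 64·1/4 = 16
d = 2·256 + 16 = 528
t_c = 1/4 > 0 → v_max = v_peak = 64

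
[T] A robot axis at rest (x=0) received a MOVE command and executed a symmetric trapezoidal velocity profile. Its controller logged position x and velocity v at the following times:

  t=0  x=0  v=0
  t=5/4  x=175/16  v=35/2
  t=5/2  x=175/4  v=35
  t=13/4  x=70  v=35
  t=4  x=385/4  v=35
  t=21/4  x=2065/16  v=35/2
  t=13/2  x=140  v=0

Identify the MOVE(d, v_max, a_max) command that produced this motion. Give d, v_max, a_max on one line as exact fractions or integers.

d=140 v_max=35 a_max=14

final state: t=13/2, x=140, v=0 → d = 140
a_max = (35/2−0)/(5/4−0) = 14
max v = 35 over t∈[5/2,4] → v_max = 35
check: 35·(5/2+3/2) = 140 ✓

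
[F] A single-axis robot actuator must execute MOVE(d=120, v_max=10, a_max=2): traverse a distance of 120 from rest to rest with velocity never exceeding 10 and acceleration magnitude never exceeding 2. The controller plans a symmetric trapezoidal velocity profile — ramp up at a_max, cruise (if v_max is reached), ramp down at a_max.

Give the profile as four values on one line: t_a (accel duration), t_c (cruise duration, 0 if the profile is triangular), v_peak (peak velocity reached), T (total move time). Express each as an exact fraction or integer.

t_a=5 t_c=7 v_peak=10 T=17

v_max²/a_max = 10²/2 = 50
120 ≥ 50 ⇒ cruise phase
t_a = 10/2 = 5; v_peak = 10
d_cruise = 120 − 50 = 70; t_c = 70/10 = 7
T = 2·5 + 7 = 17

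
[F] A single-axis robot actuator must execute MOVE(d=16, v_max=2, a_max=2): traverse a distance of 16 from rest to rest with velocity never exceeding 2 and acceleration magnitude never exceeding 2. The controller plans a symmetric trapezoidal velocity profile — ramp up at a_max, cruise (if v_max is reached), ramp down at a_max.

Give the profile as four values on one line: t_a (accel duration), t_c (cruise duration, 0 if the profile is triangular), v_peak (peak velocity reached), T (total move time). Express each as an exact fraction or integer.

t_a=1 t_c=7 v_peak=2 T=9

v_max²/a_max = 2²/2 = 2
16 ≥ 2 so v_max reached
t_a = 2/2 = 1; v_peak = 2
d_cruise = 16 − 2 = 14; t_c = 14/2 = 7
T = 2·1 + 7 = 9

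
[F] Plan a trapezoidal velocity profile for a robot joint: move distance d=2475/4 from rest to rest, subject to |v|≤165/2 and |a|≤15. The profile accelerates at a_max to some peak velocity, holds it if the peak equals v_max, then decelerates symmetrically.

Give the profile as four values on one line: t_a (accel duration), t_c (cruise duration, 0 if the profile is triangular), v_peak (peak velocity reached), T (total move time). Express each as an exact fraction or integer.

t_a=11/2 t_c=2 v_peak=165/2 T=13

vₘ²/aₘ = (165/2)²/15 = 1815/4
2475/4 ≥ 1815/4 ⇒ cruise phase
t_a = (165/2)/15 = 11/2; v_peak = 165/2
d_cruise = 2475/4 − 1815/4 = 165; t_c = 165/(165/2) = 2
T = 2·11/2 + 2 = 13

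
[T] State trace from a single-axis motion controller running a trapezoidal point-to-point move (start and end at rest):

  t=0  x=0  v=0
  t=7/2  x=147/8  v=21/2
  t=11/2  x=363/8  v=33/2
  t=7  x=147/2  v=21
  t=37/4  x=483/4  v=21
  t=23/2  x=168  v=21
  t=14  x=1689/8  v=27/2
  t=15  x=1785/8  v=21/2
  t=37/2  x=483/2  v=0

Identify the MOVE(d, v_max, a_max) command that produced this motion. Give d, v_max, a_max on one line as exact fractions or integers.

d=483/2 v_max=21 a_max=3

final state: t=37/2, x=483/2, v=0 → d = 483/2
a_max = (21/2−0)/(7/2−0) = 3
max v = 21 over t∈[7,23/2] → v_max = 21
check: 21·(7+9/2) = 483/2 ✓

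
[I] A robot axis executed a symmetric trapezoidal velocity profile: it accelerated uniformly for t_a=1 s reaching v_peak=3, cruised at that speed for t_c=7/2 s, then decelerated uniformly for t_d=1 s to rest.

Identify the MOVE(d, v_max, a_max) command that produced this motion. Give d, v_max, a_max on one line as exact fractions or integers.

a_max = 3/1 = 3
d_a = ½·3·1 = 3/2; d_c = 3·7/2 = 21/2
d = 2·3/2 + 21/2 = 27/2
t_c = 7/2 > 0 ⇒ limit active, v_max = 3

d=27/2 v_max=3 a_max=3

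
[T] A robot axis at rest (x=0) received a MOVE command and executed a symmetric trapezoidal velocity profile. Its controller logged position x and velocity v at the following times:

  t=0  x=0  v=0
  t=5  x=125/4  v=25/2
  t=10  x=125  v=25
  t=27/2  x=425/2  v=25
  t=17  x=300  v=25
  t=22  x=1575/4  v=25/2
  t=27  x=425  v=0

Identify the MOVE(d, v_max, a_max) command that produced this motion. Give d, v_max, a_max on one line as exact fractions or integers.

d=425 v_max=25 a_max=5/2

final state: t=27, x=425, v=0 → d = 425
a_max = (25/2−0)/(5−0) = 5/2
max v = 25 over t∈[10,17] → v_max = 25
check: 25·(10+7) = 425 ✓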